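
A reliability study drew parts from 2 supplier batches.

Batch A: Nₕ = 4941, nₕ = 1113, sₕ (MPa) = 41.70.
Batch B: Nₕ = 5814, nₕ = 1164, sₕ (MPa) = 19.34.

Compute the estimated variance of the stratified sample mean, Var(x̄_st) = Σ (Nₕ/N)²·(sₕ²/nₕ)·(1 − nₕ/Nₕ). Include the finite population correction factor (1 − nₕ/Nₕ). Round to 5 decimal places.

0.33058

N = 10755. Term for each stratum: Wₕ²sₕ²/nₕ·(1−nₕ/Nₕ).
Var(x̄_st) = 0.25547176 + 0.07510470 = 0.33057646 → 0.33058.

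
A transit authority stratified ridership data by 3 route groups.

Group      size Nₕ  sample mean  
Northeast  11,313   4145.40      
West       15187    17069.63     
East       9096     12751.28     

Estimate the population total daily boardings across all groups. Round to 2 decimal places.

Population total = Σ Nₕ·x̄ₕ (each stratum's size times its mean).
11313·4145.40 + 15187·17069.63 + 9096·12751.28 = 46896910.2 + 259236470.81 + 115985642.88 = 422119023.89.

422119023.89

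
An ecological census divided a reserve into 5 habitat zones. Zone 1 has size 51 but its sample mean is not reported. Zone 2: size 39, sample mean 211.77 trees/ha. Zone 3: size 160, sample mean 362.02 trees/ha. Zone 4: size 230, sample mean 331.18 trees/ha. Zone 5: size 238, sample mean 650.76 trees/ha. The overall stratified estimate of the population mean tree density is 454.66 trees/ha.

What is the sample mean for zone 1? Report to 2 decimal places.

572.77

N = 51 + 39 + 160 + 230 + 238 = 718.
Overall total = μ·N = 454.66·718 = 326445.88.
Subtract the known strata: 39·211.77 + 160·362.02 + 230·331.18 + 238·650.76 = 297234.51.
Remaining total for zone 1: 326445.88 − 297234.51 = 29211.37.
Divide by its size: 29211.37 / 51 = 572.7720... → 572.77.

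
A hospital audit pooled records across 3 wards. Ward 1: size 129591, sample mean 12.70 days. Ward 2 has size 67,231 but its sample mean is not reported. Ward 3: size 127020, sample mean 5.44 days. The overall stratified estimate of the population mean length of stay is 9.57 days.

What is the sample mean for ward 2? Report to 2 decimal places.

11.34

Σ Nₕx̄ₕ = N·μ, so 67231·x̄_2 = 323842·9.57 − (129591·12.70 + 127020·5.44).
= 3099167.94 − 2336794.5 = 762373.44.
x̄_2 = 762373.44 / 67231 = 11.3396... → 11.34.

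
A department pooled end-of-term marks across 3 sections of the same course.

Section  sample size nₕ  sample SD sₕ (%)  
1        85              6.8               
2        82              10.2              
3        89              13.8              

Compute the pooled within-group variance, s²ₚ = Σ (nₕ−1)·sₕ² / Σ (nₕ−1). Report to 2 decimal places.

Degrees of freedom: 84 + 81 + 88 = 253.
Σ(nₕ−1)sₕ² = 84·46.24 + 81·104.04 + 88·190.44 = 29070.12.
s²ₚ = 29070.12 / 253 = 114.9017... → 114.90.

114.90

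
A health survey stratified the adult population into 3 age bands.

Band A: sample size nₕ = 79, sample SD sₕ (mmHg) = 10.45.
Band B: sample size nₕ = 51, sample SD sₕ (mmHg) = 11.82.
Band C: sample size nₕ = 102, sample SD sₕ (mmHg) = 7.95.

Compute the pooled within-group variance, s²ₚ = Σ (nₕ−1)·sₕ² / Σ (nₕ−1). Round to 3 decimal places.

95.576

A: (79−1)·10.45² = 78·109.2025 = 8517.795
B: (51−1)·11.82² = 50·139.7124 = 6985.62
C: (102−1)·7.95² = 101·63.2025 = 6383.4525
Numerator = 21886.8675; denominator = Σ(nₕ−1) = 229.
s²ₚ = 21886.8675/229 = 95.57584... → 95.576.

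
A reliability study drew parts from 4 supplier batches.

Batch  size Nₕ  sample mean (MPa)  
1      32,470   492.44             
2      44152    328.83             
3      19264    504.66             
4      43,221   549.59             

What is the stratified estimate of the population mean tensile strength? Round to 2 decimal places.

459.96

x̄_st = (Σ Nₕx̄ₕ) / (Σ Nₕ) = (32470·492.44 + 44152·328.83 + 19264·504.66 + 43221·549.59) / 139107
= 63983628.59 / 139107 = 459.9598... → 459.96.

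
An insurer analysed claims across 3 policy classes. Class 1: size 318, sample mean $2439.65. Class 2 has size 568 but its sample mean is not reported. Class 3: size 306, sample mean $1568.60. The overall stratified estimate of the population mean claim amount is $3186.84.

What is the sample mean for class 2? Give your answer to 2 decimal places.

N = 318 + 568 + 306 = 1192.
Overall total = μ·N = 3186.84·1192 = 3798713.28.
Subtract the known strata: 318·2439.65 + 306·1568.60 = 1255800.3.
Remaining total for class 2: 3798713.28 − 1255800.3 = 2542912.98.
Divide by its size: 2542912.98 / 568 = 4476.9595... → 4476.96.

4476.96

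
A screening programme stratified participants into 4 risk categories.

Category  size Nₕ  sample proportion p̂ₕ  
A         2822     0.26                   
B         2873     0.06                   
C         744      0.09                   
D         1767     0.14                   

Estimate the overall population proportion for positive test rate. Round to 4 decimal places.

0.1487

Wₕ = Nₕ/N with N = 8206: 0.3439, 0.3501, 0.0907, 0.2153.
p̂_st = 0.3439·0.26 + 0.3501·0.06 + 0.0907·0.09 + 0.2153·0.14 ≈ 0.148725... → 0.1487.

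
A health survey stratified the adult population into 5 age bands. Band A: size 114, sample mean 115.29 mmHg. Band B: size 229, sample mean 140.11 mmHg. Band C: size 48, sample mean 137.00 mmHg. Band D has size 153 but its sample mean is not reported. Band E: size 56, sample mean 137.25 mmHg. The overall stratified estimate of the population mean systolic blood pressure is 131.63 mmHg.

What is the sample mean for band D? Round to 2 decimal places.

Σ Nₕx̄ₕ = N·μ, so 153·x̄_D = 600·131.63 − (114·115.29 + 229·140.11 + 48·137.00 + 56·137.25).
= 78978 − 59490.25 = 19487.75.
x̄_D = 19487.75 / 153 = 127.3709... → 127.37.

127.37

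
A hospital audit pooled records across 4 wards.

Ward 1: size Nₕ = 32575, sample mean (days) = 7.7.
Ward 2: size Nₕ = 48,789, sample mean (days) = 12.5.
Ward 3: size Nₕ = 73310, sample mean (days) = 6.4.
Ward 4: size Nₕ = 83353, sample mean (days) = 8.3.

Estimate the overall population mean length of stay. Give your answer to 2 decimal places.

8.49

x̄_st = (Σ Nₕx̄ₕ) / (Σ Nₕ) = (32575·7.7 + 48789·12.5 + 73310·6.4 + 83353·8.3) / 238027
= 2021703.9 / 238027 = 8.4936... → 8.49.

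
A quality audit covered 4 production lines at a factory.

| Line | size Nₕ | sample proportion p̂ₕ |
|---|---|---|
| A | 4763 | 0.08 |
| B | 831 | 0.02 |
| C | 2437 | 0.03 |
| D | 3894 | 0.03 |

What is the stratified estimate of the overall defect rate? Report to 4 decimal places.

0.0493

N = 4763 + 831 + 2437 + 3894 = 11925.
Overall proportion = Σ (Nₕ/N)·p̂ₕ.
Σ Nₕp̂ₕ = 381.04 + 16.62 + 73.11 + 116.82 = 587.59.
587.59 / 11925 = 0.049274... → 0.0493.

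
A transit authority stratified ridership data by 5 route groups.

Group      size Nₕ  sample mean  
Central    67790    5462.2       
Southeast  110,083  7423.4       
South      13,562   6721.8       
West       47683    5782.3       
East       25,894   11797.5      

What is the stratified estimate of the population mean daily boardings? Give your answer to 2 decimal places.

7017.93

N = 67790 + 110083 + 13562 + 47683 + 25894 = 265012.
Overall mean = Σ (Nₕ/N)·x̄ₕ — weight by population share, not a simple average.
Σ Nₕx̄ₕ = 67790·5462.2 + 110083·7423.4 + 13562·6721.8 + 47683·5782.3 + 25894·11797.5 = 370282538 + 817190142.2 + 91161051.6 + 275717410.9 + 305484465 = 1859835607.7.
Divide by N: 1859835607.7 / 265012 = 7017.9298... → 7017.93.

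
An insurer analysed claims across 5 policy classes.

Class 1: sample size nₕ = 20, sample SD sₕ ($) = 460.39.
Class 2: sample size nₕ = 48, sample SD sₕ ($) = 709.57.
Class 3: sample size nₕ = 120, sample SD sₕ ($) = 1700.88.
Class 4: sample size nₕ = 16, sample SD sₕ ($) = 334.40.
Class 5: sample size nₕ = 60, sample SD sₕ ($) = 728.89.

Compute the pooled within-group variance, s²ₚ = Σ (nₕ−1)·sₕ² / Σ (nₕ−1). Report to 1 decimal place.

1563630.4

Degrees of freedom: 19 + 47 + 119 + 15 + 59 = 259.
Σ(nₕ−1)sₕ² = 19·211958.9521 + 47·503489.5849 + 119·2892992.7744 + 15·111823.36 + 59·531280.6321 = 404980278.4277.
s²ₚ = 404980278.4277 / 259 = 1563630.419... → 1563630.4.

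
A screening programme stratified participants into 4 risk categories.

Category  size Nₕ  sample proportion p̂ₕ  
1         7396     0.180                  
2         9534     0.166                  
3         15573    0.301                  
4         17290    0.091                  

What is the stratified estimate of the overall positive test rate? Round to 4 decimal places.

0.1843

N = 7396 + 9534 + 15573 + 17290 = 49793.
Overall proportion = Σ (Nₕ/N)·p̂ₕ.
Σ Nₕp̂ₕ = 1331.28 + 1582.644 + 4687.473 + 1573.39 = 9174.787.
9174.787 / 49793 = 0.184259... → 0.1843.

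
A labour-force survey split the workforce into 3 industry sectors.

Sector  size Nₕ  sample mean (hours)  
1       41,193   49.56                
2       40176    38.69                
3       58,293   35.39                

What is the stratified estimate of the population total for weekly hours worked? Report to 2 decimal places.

1: 41193·49.56 = 2041525.08
2: 40176·38.69 = 1554409.44
3: 58293·35.39 = 2062989.27
τ̂ = Σ Nₕx̄ₕ = 5658923.79.

5658923.79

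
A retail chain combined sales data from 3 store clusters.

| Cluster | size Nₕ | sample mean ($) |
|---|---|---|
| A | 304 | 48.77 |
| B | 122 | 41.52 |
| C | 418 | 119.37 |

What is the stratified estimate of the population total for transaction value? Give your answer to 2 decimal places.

A: 304·48.77 = 14826.08
B: 122·41.52 = 5065.44
C: 418·119.37 = 49896.66
τ̂ = Σ Nₕx̄ₕ = 69788.18.

69788.18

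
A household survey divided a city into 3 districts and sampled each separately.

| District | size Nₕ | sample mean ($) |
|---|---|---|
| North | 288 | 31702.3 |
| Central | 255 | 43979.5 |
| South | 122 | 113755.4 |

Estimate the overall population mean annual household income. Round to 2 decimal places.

51463.45

N = 665; weights Wₕ = Nₕ/N = (0.4331, 0.3835, 0.1835).
x̄_st = Σ Wₕ·x̄ₕ = 0.4331·31702.3 + 0.3835·43979.5 + 0.1835·113755.4 ≈ 51463.4492...
→ 51463.45.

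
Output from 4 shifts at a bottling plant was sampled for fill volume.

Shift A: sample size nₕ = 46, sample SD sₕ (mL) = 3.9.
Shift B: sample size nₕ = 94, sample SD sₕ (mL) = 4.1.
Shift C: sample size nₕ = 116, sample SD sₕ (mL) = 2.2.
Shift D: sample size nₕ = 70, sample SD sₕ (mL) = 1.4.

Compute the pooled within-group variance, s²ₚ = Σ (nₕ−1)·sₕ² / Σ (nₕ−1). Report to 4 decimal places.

9.1293

A: (46−1)·3.9² = 45·15.21 = 684.45
B: (94−1)·4.1² = 93·16.81 = 1563.33
C: (116−1)·2.2² = 115·4.84 = 556.6
D: (70−1)·1.4² = 69·1.96 = 135.24
Numerator = 2939.62; denominator = Σ(nₕ−1) = 322.
s²ₚ = 2939.62/322 = 9.129255... → 9.1293.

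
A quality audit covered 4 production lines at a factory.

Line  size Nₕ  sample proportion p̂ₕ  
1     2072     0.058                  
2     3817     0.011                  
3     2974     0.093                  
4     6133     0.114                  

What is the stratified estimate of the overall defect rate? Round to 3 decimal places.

N = 2072 + 3817 + 2974 + 6133 = 14996.
Overall proportion = Σ (Nₕ/N)·p̂ₕ.
Σ Nₕp̂ₕ = 120.176 + 41.987 + 276.582 + 699.162 = 1137.907.
1137.907 / 14996 = 0.07588... → 0.076.

0.076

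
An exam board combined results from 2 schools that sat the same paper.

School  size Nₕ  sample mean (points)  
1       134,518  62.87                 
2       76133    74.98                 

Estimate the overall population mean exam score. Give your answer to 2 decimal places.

N = 134518 + 76133 = 210651.
Weight each subgroup mean by Nₕ/N and sum.
Σ Nₕx̄ₕ = 134518·62.87 + 76133·74.98 = 8457146.66 + 5708452.34 = 14165599.
Divide by N: 14165599 / 210651 = 67.2468... → 67.25.

67.25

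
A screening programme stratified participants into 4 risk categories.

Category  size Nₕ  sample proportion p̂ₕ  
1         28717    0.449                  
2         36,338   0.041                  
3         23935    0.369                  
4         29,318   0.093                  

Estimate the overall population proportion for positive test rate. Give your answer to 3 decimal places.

0.219

N = 28717 + 36338 + 23935 + 29318 = 118308.
Overall proportion = Σ (Nₕ/N)·p̂ₕ.
Σ Nₕp̂ₕ = 12893.933 + 1489.858 + 8832.015 + 2726.574 = 25942.38.
25942.38 / 118308 = 0.21928... → 0.219.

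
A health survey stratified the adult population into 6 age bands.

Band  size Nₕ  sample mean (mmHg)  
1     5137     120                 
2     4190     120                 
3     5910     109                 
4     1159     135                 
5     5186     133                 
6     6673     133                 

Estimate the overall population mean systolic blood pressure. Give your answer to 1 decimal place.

x̄_st = (Σ Nₕx̄ₕ) / (Σ Nₕ) = (5137·120 + 4190·120 + 5910·109 + 1159·135 + 5186·133 + 6673·133) / 28255
= 3497142 / 28255 = 123.771... → 123.8.

123.8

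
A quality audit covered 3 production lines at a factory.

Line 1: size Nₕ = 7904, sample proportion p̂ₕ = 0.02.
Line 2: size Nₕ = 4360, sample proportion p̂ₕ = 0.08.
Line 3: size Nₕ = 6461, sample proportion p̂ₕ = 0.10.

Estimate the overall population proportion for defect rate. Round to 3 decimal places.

0.062

N = 7904 + 4360 + 6461 = 18725.
Overall proportion = Σ (Nₕ/N)·p̂ₕ.
Σ Nₕp̂ₕ = 158.08 + 348.8 + 646.1 = 1152.98.
1152.98 / 18725 = 0.06157... → 0.062.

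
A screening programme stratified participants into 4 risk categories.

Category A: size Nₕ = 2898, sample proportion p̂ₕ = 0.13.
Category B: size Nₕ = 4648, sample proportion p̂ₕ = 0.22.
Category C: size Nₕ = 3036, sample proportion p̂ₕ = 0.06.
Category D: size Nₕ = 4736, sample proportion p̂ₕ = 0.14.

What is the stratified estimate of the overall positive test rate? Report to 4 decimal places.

Wₕ = Nₕ/N with N = 15318: 0.1892, 0.3034, 0.1982, 0.3092.
p̂_st = 0.1892·0.13 + 0.3034·0.22 + 0.1982·0.06 + 0.3092·0.14 ≈ 0.146527... → 0.1465.

0.1465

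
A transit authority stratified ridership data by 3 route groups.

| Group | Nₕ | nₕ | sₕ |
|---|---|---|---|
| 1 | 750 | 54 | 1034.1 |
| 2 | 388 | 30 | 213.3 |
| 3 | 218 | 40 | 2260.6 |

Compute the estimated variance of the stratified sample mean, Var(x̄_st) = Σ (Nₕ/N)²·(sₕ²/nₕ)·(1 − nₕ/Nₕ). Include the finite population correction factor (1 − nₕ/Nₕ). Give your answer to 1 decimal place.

8432.6

N = 1356. Term for each stratum: Wₕ²sₕ²/nₕ·(1−nₕ/Nₕ).
Var(x̄_st) = 5621.8913 + 114.5660 + 2696.1532 = 8432.6105 → 8432.6.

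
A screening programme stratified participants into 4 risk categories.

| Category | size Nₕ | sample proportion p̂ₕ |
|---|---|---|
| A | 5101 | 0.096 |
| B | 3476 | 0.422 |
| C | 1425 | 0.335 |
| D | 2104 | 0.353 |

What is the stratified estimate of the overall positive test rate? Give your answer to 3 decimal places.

0.262

Wₕ = Nₕ/N with N = 12106: 0.4214, 0.2871, 0.1177, 0.1738.
p̂_st = 0.4214·0.096 + 0.2871·0.422 + 0.1177·0.335 + 0.1738·0.353 ≈ 0.26240... → 0.262.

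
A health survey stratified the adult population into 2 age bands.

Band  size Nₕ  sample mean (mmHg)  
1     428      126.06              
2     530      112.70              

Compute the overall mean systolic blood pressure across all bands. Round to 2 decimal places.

118.67

N = 428 + 530 = 958.
The stratified mean weights each stratum mean by its population share Nₕ/N.
Σ Nₕx̄ₕ = 428·126.06 + 530·112.70 = 53953.68 + 59731 = 113684.68.
Divide by N: 113684.68 / 958 = 118.6688... → 118.67.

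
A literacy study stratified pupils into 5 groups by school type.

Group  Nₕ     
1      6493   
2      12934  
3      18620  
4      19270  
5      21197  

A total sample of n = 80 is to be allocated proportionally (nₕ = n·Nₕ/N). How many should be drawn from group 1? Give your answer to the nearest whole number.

N = 6493 + 12934 + 18620 + 19270 + 21197 = 78514.
n_1 = 80·6493/78514 = 6.616... → 7.

7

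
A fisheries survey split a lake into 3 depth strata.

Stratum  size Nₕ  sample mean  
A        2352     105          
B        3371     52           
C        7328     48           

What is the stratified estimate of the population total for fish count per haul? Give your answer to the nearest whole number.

A: 2352·105 = 246960
B: 3371·52 = 175292
C: 7328·48 = 351744
τ̂ = Σ Nₕx̄ₕ = 773996.

773996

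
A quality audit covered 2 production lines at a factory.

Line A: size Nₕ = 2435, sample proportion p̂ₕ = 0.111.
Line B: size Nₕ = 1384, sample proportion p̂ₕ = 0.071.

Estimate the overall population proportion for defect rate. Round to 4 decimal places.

0.0965

Wₕ = Nₕ/N with N = 3819: 0.6376, 0.3624.
p̂_st = 0.6376·0.111 + 0.3624·0.071 ≈ 0.096504... → 0.0965.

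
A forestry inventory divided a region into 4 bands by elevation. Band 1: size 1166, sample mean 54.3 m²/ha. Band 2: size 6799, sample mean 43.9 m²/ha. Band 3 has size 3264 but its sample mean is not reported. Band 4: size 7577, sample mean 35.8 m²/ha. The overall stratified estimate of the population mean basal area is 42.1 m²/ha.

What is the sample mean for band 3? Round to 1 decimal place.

N = 1166 + 6799 + 3264 + 7577 = 18806.
Overall total = μ·N = 42.1·18806 = 791732.6.
Subtract the known strata: 1166·54.3 + 6799·43.9 + 7577·35.8 = 633046.5.
Remaining total for band 3: 791732.6 − 633046.5 = 158686.1.
Divide by its size: 158686.1 / 3264 = 48.617... → 48.6.

48.6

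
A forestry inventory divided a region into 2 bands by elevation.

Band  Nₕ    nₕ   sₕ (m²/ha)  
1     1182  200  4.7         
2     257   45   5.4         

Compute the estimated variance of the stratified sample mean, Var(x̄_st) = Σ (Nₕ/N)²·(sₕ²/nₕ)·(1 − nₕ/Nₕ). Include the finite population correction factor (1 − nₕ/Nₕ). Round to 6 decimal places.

N = 1439; Wₕ = Nₕ/N.
band 1: (1182/1439)²·4.7²/200·(1 − 200/1182) = 0.061911752
band 2: (257/1439)²·5.4²/45·(1 − 45/257) = 0.017049922
Sum = 0.078961675 → 0.078962.

0.078962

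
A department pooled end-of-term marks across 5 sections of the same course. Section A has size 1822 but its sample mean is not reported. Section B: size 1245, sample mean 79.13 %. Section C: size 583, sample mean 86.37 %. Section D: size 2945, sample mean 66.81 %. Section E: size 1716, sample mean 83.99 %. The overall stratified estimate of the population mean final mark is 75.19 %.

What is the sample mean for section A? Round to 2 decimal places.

N = 1822 + 1245 + 583 + 2945 + 1716 = 8311.
Overall total = μ·N = 75.19·8311 = 624904.09.
Subtract the known strata: 1245·79.13 + 583·86.37 + 2945·66.81 + 1716·83.99 = 489752.85.
Remaining total for section A: 624904.09 − 489752.85 = 135151.24.
Divide by its size: 135151.24 / 1822 = 74.1774... → 74.18.

74.18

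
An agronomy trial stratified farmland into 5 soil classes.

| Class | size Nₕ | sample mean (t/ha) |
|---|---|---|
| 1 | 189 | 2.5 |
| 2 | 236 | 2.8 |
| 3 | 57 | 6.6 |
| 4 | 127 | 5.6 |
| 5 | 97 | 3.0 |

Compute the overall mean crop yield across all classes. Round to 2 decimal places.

x̄_st = (Σ Nₕx̄ₕ) / (Σ Nₕ) = (189·2.5 + 236·2.8 + 57·6.6 + 127·5.6 + 97·3.0) / 706
= 2511.7 / 706 = 3.5576... → 3.56.

3.56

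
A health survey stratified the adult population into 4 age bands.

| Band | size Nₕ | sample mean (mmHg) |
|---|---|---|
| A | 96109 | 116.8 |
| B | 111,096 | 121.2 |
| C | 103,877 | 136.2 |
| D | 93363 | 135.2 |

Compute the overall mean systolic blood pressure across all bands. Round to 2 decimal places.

N = 404445; weights Wₕ = Nₕ/N = (0.2376, 0.2747, 0.2568, 0.2308).
x̄_st = Σ Wₕ·x̄ₕ = 0.2376·116.8 + 0.2747·121.2 + 0.2568·136.2 + 0.2308·135.2 ≈ 127.2388...
→ 127.24.

127.24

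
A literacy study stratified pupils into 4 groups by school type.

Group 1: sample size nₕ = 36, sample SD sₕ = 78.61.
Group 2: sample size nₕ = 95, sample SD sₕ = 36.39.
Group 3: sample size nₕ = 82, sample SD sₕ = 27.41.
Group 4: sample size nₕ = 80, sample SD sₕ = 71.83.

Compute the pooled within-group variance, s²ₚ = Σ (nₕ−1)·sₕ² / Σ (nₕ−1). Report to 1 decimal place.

2800.1

1: (36−1)·78.61² = 35·6179.5321 = 216283.6235
2: (95−1)·36.39² = 94·1324.2321 = 124477.8174
3: (82−1)·27.41² = 81·751.3081 = 60855.9561
4: (80−1)·71.83² = 79·5159.5489 = 407604.3631
Numerator = 809221.7601; denominator = Σ(nₕ−1) = 289.
s²ₚ = 809221.7601/289 = 2800.075... → 2800.1.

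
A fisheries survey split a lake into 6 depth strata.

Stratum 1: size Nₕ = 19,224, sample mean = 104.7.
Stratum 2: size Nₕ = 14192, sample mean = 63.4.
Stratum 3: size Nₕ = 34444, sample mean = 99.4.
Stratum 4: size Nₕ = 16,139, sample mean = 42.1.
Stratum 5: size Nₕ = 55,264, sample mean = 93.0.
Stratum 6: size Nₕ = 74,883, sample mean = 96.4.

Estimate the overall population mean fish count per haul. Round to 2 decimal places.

N = 19224 + 14192 + 34444 + 16139 + 55264 + 74883 = 214146.
Overall mean = Σ (Nₕ/N)·x̄ₕ — weight by population share, not a simple average.
Σ Nₕx̄ₕ = 19224·104.7 + 14192·63.4 + 34444·99.4 + 16139·42.1 + 55264·93.0 + 74883·96.4 = 2012752.8 + 899772.8 + 3423733.6 + 679451.9 + 5139552 + 7218721.2 = 19373984.3.
Divide by N: 19373984.3 / 214146 = 90.4709... → 90.47.

90.47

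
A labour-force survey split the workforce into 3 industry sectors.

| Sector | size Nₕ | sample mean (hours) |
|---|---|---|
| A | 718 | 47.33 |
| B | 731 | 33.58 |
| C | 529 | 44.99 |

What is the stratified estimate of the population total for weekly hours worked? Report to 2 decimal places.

Population total = Σ Nₕ·x̄ₕ (each stratum's size times its mean).
718·47.33 + 731·33.58 + 529·44.99 = 33982.94 + 24546.98 + 23799.71 = 82329.63.

82329.63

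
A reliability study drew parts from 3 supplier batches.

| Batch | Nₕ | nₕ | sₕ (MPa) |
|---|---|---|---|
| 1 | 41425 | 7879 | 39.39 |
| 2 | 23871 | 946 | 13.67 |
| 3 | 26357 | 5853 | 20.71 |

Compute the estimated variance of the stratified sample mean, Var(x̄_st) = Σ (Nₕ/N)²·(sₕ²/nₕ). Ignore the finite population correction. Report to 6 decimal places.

0.059688

N = 91653. Term for each stratum: Wₕ²sₕ²/nₕ.
Var(x̄_st) = 0.040228378 + 0.013399659 + 0.006060107 = 0.059688144 → 0.059688.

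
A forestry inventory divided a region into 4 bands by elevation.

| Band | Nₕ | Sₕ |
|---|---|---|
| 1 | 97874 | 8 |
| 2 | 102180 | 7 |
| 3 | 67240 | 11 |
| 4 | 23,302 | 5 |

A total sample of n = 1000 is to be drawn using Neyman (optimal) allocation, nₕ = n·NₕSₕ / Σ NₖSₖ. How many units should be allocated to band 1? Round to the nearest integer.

333

1: NₕSₕ = 97874·8 = 782992
2: NₕSₕ = 102180·7 = 715260
3: NₕSₕ = 67240·11 = 739640
4: NₕSₕ = 23302·5 = 116510
Σ NₕSₕ = 2354402.
n_1 = 1000·782992/2354402 = 332.565... → 333.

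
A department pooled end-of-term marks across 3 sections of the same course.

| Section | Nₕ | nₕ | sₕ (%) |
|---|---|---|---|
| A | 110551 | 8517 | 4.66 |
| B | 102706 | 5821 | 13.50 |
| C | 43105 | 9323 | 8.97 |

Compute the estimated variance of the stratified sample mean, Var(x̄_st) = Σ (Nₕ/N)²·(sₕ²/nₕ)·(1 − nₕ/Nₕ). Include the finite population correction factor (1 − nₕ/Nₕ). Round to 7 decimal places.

0.0053692

N = 256362; Wₕ = Nₕ/N.
section A: (110551/256362)²·4.66²/8517·(1 − 8517/110551) = 0.0004376082
section B: (102706/256362)²·13.50²/5821·(1 − 5821/102706) = 0.0047404001
section C: (43105/256362)²·8.97²/9323·(1 − 9323/43105) = 0.0001912207
Sum = 0.0053692290 → 0.0053692.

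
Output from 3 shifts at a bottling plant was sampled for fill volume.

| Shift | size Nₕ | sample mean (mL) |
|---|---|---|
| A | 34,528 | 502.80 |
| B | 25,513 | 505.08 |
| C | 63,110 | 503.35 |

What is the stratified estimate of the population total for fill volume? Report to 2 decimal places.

62013202.94

A: 34528·502.80 = 17360678.4
B: 25513·505.08 = 12886106.04
C: 63110·503.35 = 31766418.5
τ̂ = Σ Nₕx̄ₕ = 62013202.94.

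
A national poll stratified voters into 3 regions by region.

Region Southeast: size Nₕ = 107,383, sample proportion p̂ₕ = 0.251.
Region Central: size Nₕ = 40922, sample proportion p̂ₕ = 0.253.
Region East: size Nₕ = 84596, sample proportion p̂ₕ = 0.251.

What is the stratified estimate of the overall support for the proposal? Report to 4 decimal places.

0.2514

N = 107383 + 40922 + 84596 = 232901.
Overall proportion = Σ (Nₕ/N)·p̂ₕ.
Σ Nₕp̂ₕ = 26953.133 + 10353.266 + 21233.596 = 58539.995.
58539.995 / 232901 = 0.251351... → 0.2514.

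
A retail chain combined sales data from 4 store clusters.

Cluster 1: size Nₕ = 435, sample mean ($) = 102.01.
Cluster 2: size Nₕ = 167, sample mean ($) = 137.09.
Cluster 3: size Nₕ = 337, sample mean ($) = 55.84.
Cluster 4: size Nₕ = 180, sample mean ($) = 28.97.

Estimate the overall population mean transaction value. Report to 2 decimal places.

x̄_st = (Σ Nₕx̄ₕ) / (Σ Nₕ) = (435·102.01 + 167·137.09 + 337·55.84 + 180·28.97) / 1119
= 91301.06 / 1119 = 81.5917... → 81.59.

81.59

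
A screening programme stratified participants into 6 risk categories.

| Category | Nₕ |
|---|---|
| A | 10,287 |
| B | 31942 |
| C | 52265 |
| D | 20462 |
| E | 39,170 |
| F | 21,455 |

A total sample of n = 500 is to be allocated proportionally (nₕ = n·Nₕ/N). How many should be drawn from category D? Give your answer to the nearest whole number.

58

Share of category D = 20462/175581 = 0.11654.
Allocate 500 × 0.11654 = 58.269... → 58.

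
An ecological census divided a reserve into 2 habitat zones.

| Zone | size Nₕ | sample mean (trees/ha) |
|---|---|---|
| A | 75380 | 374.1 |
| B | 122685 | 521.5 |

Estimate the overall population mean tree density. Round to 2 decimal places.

465.40

x̄_st = (Σ Nₕx̄ₕ) / (Σ Nₕ) = (75380·374.1 + 122685·521.5) / 198065
= 92179885.5 / 198065 = 465.4022... → 465.40.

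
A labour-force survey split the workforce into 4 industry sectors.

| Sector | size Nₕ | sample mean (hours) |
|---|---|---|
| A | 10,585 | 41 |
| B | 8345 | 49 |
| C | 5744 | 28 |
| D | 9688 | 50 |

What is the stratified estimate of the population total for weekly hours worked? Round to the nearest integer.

1488122

A: 10585·41 = 433985
B: 8345·49 = 408905
C: 5744·28 = 160832
D: 9688·50 = 484400
τ̂ = Σ Nₕx̄ₕ = 1488122.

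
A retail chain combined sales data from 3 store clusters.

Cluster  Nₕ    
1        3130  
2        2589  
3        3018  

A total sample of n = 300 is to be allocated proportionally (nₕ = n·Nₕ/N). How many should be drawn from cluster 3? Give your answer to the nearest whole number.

104

N = 3130 + 2589 + 3018 = 8737.
n_3 = 300·3018/8737 = 103.628... → 104.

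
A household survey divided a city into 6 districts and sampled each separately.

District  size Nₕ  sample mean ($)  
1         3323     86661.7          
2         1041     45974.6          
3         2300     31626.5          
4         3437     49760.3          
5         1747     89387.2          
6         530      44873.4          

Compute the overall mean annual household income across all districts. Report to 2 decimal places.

61362.56

x̄_st = (Σ Nₕx̄ₕ) / (Σ Nₕ) = (3323·86661.7 + 1041·45974.6 + 2300·31626.5 + 3437·49760.3 + 1747·89387.2 + 530·44873.4) / 12378
= 759545829.2 / 12378 = 61362.5650... → 61362.56.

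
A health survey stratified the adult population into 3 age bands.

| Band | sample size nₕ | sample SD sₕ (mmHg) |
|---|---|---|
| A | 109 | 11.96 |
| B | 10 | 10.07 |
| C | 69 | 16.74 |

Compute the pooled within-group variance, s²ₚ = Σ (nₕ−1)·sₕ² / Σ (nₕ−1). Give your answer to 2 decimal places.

A: (109−1)·11.96² = 108·143.0416 = 15448.4928
B: (10−1)·10.07² = 9·101.4049 = 912.6441
C: (69−1)·16.74² = 68·280.2276 = 19055.4768
Numerator = 35416.6137; denominator = Σ(nₕ−1) = 185.
s²ₚ = 35416.6137/185 = 191.4412... → 191.44.

191.44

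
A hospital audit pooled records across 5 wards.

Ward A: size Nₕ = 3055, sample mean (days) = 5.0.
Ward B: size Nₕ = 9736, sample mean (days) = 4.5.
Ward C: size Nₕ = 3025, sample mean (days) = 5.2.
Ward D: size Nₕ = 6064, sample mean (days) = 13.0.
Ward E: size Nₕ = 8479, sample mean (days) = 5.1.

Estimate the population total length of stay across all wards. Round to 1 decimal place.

A: 3055·5.0 = 15275
B: 9736·4.5 = 43812
C: 3025·5.2 = 15730
D: 6064·13.0 = 78832
E: 8479·5.1 = 43242.9
τ̂ = Σ Nₕx̄ₕ = 196891.9.

196891.9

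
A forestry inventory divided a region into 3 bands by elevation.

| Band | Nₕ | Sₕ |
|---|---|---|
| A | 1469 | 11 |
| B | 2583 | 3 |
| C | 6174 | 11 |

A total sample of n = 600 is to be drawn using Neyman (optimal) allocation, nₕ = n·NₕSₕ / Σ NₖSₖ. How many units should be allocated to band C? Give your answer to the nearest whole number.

444

A: NₕSₕ = 1469·11 = 16159
B: NₕSₕ = 2583·3 = 7749
C: NₕSₕ = 6174·11 = 67914
Σ NₕSₕ = 91822.
n_C = 600·67914/91822 = 443.776... → 444.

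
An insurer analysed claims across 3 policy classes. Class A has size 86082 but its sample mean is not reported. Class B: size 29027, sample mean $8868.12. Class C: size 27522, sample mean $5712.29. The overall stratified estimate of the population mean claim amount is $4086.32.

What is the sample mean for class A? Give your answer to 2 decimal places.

Σ Nₕx̄ₕ = N·μ, so 86082·x̄_A = 142631·4086.32 − (29027·8868.12 + 27522·5712.29).
= 582835907.92 − 414628564.62 = 168207343.3.
x̄_A = 168207343.3 / 86082 = 1954.0362... → 1954.04.

1954.04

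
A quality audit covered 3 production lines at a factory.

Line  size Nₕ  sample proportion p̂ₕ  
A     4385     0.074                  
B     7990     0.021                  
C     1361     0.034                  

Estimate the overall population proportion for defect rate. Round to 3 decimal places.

0.039

Wₕ = Nₕ/N with N = 13736: 0.3192, 0.5817, 0.0991.
p̂_st = 0.3192·0.074 + 0.5817·0.021 + 0.0991·0.034 ≈ 0.03921... → 0.039.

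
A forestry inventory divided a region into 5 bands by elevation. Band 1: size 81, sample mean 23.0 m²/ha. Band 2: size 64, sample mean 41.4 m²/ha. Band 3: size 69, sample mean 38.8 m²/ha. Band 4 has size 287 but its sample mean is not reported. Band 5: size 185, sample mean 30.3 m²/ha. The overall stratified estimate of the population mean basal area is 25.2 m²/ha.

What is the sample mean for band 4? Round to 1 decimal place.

Σ Nₕx̄ₕ = N·μ, so 287·x̄_4 = 686·25.2 − (81·23.0 + 64·41.4 + 69·38.8 + 185·30.3).
= 17287.2 − 12795.3 = 4491.9.
x̄_4 = 4491.9 / 287 = 15.651... → 15.7.

15.7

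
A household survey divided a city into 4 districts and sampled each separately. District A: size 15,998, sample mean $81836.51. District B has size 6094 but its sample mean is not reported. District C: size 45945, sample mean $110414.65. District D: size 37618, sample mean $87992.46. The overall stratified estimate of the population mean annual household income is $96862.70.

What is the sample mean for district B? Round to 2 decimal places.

Σ Nₕx̄ₕ = N·μ, so 6094·x̄_B = 105655·96862.70 − (15998·81836.51 + 45945·110414.65 + 37618·87992.46).
= 10234028568.5 − 9692321941.51 = 541706626.99.
x̄_B = 541706626.99 / 6094 = 88891.7996... → 88891.80.

88891.80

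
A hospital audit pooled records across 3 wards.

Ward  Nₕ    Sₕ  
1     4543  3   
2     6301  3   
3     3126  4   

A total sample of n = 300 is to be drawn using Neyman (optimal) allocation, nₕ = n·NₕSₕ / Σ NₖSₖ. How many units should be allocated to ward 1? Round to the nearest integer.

Σ NₕSₕ = 4543·3 + 6301·3 + 3126·4 = 45036.
Share for 1: 13629/45036 = 0.30262.
n_1 = 300 × 0.30262 = 90.787... → 91.

91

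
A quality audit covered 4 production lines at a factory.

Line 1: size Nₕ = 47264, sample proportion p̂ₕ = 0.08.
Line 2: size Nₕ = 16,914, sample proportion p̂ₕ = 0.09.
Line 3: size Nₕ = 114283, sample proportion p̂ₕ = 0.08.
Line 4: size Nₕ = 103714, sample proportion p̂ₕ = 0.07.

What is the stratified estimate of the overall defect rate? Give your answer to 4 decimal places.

0.0769

N = 47264 + 16914 + 114283 + 103714 = 282175.
Overall proportion = Σ (Nₕ/N)·p̂ₕ.
Σ Nₕp̂ₕ = 3781.12 + 1522.26 + 9142.64 + 7259.98 = 21706.
21706 / 282175 = 0.076924... → 0.0769.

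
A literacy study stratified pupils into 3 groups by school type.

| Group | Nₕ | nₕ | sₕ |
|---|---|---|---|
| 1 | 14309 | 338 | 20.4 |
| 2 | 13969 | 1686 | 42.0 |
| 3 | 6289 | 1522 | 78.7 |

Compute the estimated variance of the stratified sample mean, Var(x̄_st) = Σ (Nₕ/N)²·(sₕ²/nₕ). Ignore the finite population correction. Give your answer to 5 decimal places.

0.51654

N = 34567; Wₕ = Nₕ/N.
group 1: (14309/34567)²·20.4²/338 = 0.21097880
group 2: (13969/34567)²·42.0²/1686 = 0.17086309
group 3: (6289/34567)²·78.7²/1522 = 0.13470218
Sum = 0.51654408 → 0.51654.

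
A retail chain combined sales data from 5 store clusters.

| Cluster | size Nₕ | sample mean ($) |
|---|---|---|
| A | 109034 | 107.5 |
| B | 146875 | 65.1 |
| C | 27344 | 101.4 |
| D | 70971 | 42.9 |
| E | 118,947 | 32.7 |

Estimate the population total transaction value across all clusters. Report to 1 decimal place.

Population total = Σ Nₕ·x̄ₕ (each stratum's size times its mean).
109034·107.5 + 146875·65.1 + 27344·101.4 + 70971·42.9 + 118947·32.7 = 11721155 + 9561562.5 + 2772681.6 + 3044655.9 + 3889566.9 = 30989621.9.

30989621.9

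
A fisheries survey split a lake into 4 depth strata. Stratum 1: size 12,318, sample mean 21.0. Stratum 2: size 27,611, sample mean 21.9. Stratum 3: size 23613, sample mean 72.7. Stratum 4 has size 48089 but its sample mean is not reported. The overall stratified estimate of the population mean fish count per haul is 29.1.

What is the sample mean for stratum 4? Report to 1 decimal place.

Σ Nₕx̄ₕ = N·μ, so 48089·x̄_4 = 111631·29.1 − (12318·21.0 + 27611·21.9 + 23613·72.7).
= 3248462.1 − 2580024 = 668438.1.
x̄_4 = 668438.1 / 48089 = 13.900... → 13.9.

13.9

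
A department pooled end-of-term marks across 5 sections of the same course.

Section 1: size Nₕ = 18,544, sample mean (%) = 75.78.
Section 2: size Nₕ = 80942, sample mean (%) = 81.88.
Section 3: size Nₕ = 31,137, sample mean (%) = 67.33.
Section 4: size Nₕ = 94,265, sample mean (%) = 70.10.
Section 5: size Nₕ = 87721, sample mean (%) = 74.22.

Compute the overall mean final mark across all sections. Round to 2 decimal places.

N = 312609; weights Wₕ = Nₕ/N = (0.0593, 0.2589, 0.0996, 0.3015, 0.2806).
x̄_st = Σ Wₕ·x̄ₕ = 0.0593·75.78 + 0.2589·81.88 + 0.0996·67.33 + 0.3015·70.10 + 0.2806·74.22 ≈ 74.3673...
→ 74.37.

74.37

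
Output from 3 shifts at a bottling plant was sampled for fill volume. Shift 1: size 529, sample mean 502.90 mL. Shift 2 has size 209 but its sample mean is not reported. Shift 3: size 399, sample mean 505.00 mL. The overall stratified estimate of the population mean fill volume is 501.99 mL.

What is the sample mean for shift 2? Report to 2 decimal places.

493.94

Σ Nₕx̄ₕ = N·μ, so 209·x̄_2 = 1137·501.99 − (529·502.90 + 399·505.00).
= 570762.63 − 467529.1 = 103233.53.
x̄_2 = 103233.53 / 209 = 493.9403... → 493.94.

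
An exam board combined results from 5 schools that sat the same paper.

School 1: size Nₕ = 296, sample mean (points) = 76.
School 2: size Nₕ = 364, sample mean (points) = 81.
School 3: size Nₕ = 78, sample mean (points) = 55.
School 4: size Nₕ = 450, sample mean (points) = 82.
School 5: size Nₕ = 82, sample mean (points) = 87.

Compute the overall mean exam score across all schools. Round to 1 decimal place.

N = 1270; weights Wₕ = Nₕ/N = (0.2331, 0.2866, 0.0614, 0.3543, 0.0646).
x̄_st = Σ Wₕ·x̄ₕ = 0.2331·76 + 0.2866·81 + 0.0614·55 + 0.3543·82 + 0.0646·87 ≈ 78.980...
→ 79.0.

79.0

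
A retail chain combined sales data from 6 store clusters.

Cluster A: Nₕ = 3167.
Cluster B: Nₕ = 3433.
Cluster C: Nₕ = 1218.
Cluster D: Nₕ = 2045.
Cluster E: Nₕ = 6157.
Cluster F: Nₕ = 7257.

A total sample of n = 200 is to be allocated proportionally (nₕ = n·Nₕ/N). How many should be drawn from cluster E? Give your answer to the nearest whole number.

Share of cluster E = 6157/23277 = 0.26451.
Allocate 200 × 0.26451 = 52.902... → 53.

53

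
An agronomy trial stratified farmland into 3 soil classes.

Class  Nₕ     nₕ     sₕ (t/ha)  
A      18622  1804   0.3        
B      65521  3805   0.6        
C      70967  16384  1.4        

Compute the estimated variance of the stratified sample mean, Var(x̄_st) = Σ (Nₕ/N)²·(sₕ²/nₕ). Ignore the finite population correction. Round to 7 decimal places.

0.0000426

N = 155110. Term for each stratum: Wₕ²sₕ²/nₕ.
Var(x̄_st) = 0.0000007191 + 0.0000168822 + 0.0000250420 = 0.0000426433 → 0.0000426.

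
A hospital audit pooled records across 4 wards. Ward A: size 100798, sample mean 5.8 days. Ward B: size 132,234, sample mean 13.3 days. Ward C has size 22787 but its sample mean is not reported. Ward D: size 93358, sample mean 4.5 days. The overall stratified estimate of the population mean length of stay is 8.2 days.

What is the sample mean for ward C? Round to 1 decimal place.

4.4

N = 100798 + 132234 + 22787 + 93358 = 349177.
Overall total = μ·N = 8.2·349177 = 2863251.4.
Subtract the known strata: 100798·5.8 + 132234·13.3 + 93358·4.5 = 2763451.6.
Remaining total for ward C: 2863251.4 − 2763451.6 = 99799.8.
Divide by its size: 99799.8 / 22787 = 4.380... → 4.4.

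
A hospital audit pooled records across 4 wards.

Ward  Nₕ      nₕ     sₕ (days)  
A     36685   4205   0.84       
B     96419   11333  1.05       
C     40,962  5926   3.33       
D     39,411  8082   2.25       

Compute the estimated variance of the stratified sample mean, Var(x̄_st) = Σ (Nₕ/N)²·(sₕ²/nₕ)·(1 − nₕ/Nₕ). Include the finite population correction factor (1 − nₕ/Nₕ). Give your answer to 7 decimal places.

0.0000978

N = 213477; Wₕ = Nₕ/N.
ward A: (36685/213477)²·0.84²/4205·(1 − 4205/36685) = 0.0000043873
ward B: (96419/213477)²·1.05²/11333·(1 − 11333/96419) = 0.0000175127
ward C: (40962/213477)²·3.33²/5926·(1 − 5926/40962) = 0.0000589278
ward D: (39411/213477)²·2.25²/8082·(1 − 8082/39411) = 0.0000169710
Sum = 0.0000977988 → 0.0000978.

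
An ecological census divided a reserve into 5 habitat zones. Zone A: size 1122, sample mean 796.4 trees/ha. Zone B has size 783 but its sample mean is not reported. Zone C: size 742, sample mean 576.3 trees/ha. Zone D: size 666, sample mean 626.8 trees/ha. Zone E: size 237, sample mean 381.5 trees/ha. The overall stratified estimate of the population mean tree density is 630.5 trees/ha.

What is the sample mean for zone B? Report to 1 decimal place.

522.7

Σ Nₕx̄ₕ = N·μ, so 783·x̄_B = 3550·630.5 − (1122·796.4 + 742·576.3 + 666·626.8 + 237·381.5).
= 2238275 − 1829039.7 = 409235.3.
x̄_B = 409235.3 / 783 = 522.650... → 522.7.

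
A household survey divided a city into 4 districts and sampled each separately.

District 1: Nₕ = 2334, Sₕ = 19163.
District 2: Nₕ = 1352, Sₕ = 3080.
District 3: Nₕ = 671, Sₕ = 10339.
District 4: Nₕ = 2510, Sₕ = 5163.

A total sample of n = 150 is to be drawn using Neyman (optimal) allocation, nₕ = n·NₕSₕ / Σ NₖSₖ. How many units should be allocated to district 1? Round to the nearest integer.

98

1: NₕSₕ = 2334·19163 = 44726442
2: NₕSₕ = 1352·3080 = 4164160
3: NₕSₕ = 671·10339 = 6937469
4: NₕSₕ = 2510·5163 = 12959130
Σ NₕSₕ = 68787201.
n_1 = 150·44726442/68787201 = 97.532... → 98.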